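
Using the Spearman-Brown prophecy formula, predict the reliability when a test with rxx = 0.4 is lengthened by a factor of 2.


r_new = (n * rxx) / (1 + (n-1) * rxx)
r_new = (2 * 0.4) / (1 + 1 * 0.4)
r_new = 0.8 / 1.4
r_new = 0.5714

0.5714


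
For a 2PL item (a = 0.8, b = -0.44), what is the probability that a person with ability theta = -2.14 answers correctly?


a*(theta - b) = 0.8 * (-2.14 - -0.44) = -1.36
exp(--1.36) = 3.8962
P = 1 / (1 + 3.8962)
P = 0.2042

0.2042


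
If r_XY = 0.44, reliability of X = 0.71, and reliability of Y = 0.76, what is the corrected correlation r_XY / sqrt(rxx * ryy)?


r_corrected = rxy / sqrt(rxx * ryy)
= 0.44 / sqrt(0.71 * 0.76)
= 0.44 / sqrt(0.5396)
= 0.44 / 0.734575
r_corrected = 0.599

0.599


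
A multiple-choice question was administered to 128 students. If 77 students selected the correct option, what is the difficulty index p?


Item difficulty p = number correct / total examinees
p = 77 / 128
p = 0.6016

0.6016


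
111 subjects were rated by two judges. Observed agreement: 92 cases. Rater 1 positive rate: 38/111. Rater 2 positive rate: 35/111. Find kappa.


P_o = 92/111 = 0.828829
P_e = (38*35 + 73*76) / 12321 = 0.558234
kappa = (P_o - P_e) / (1 - P_e)
kappa = (0.828829 - 0.558234) / (1 - 0.558234)
kappa = 0.6125

0.6125


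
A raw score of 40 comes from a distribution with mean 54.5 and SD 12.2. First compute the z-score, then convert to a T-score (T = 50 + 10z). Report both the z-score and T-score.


z = (X - mean) / SD = (40 - 54.5) / 12.2
z = -14.5 / 12.2
z = -1.1885
T-score = T = 50 + 10z
Carry z at full precision (z = -14.5 / 12.2) into the conversion:
T-score = 50 + 10 * (-14.5 / 12.2) = 50 + -145 / 12.2
T-score = 50 + -11.8852
T-score = 38.1148

38.1148


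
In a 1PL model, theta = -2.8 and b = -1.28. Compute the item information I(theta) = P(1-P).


P = 1/(1+exp(-(-2.8--1.28))) = 0.1795
I = P*(1-P) = 0.1795 * 0.8205
I = 0.1473

0.1473


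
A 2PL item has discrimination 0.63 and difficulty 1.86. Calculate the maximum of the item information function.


For 2PL, max info at theta = b = 1.86
I_max = a^2 / 4 = 0.63^2 / 4
= 0.3969 / 4
I_max = 0.0992

0.0992


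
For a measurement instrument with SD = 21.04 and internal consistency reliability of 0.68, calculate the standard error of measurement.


SEM = SD * sqrt(1 - rxx)
SEM = 21.04 * sqrt(1 - 0.68)
SEM = 21.04 * sqrt(0.32) = 21.04 * 0.565685
SEM = 11.902

11.902


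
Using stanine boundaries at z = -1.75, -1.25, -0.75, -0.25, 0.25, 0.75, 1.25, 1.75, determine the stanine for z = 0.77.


Stanine boundaries: [-1.75, -1.25, -0.75, -0.25, 0.25, 0.75, 1.25, 1.75]
z = 0.77
Check each boundary:
  z >= -1.75 -> could be stanine 2
  z >= -1.25 -> could be stanine 3
  z >= -0.75 -> could be stanine 4
  z >= -0.25 -> could be stanine 5
  z >= 0.25 -> could be stanine 6
  z >= 0.75 -> could be stanine 7
  z < 1.25
  z < 1.75
Highest qualifying boundary gives stanine = 7

7


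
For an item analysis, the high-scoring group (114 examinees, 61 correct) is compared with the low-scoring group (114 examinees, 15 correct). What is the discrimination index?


p_upper = 61/114 = 0.5351
p_lower = 15/114 = 0.1316
D = 0.5351 - 0.1316 = 0.4035

0.4035


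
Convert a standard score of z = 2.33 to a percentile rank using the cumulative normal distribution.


CDF(z) = 0.5 * (1 + erf(z/sqrt(2)))
erf(1.6476) = 0.9802
CDF = 0.9901
Percentile rank = 0.9901 * 100 = 99.01

99.01


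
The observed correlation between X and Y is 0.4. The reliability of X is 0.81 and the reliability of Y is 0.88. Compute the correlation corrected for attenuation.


r_corrected = rxy / sqrt(rxx * ryy)
= 0.4 / sqrt(0.81 * 0.88)
= 0.4 / sqrt(0.7128)
= 0.4 / 0.844275
r_corrected = 0.4738

0.4738


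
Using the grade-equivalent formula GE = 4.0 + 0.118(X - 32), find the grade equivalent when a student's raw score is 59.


raw - median = 59 - 32 = 27
slope * diff = 0.118 * 27 = 3.186
GE = 4.0 + 3.186
GE = 7.186

7.186


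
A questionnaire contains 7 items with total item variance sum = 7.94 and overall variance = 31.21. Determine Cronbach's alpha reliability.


alpha = (k/(k-1)) * (1 - sum(si^2)/s_total^2)
= (7/6) * (1 - 7.94/31.21)
alpha = 0.8699

0.8699


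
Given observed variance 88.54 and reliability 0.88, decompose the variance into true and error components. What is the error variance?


var_true = rxx * var_obs = 0.88 * 88.54 = 77.9152
var_error = var_obs - var_true
var_error = 88.54 - 77.9152
var_error = 10.6248

10.6248


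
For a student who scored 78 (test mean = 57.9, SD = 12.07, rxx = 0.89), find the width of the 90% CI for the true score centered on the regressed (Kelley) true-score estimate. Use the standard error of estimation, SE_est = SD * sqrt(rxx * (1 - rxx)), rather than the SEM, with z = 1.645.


True score estimate = 0.89*78 + 0.11*57.9 = 75.789
SE_est = SD * sqrt(rxx * (1 - rxx)) = 12.07 * sqrt(0.89 * 0.11) = 12.07 * sqrt(0.0979) = 3.776579
CI = T_est +/- z * SE_est, so width = 2 * z * SE_est = 2 * 1.645 * 3.776579
Width = 12.4249

12.4249


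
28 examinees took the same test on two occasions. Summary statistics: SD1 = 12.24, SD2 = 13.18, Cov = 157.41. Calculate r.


r = cov(X,Y) / (SD_X * SD_Y)
r = 157.41 / (12.24 * 13.18)
r = 157.41 / 161.3232
r = 0.9757

0.9757


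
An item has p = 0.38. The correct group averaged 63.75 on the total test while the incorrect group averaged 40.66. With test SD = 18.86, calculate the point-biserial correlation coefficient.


q = 1 - p = 0.62
rpb = ((M1 - M0) / SD) * sqrt(p * q)
rpb = ((63.75 - 40.66) / 18.86) * sqrt(0.38 * 0.62)
rpb = 0.5943

0.5943


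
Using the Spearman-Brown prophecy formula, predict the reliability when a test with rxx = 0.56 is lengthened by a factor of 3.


r_new = (n * rxx) / (1 + (n-1) * rxx)
r_new = (3 * 0.56) / (1 + 2 * 0.56)
r_new = 1.68 / 2.12
r_new = 0.7925

0.7925


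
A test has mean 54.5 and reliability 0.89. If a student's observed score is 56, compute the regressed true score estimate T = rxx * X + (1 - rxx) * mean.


T_est = rxx * X + (1 - rxx) * mean
T_est = 0.89 * 56 + 0.11 * 54.5
T_est = 49.84 + 5.995
T_est = 55.835

55.835


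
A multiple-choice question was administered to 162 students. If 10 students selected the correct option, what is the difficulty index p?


Item difficulty p = number correct / total examinees
p = 10 / 162
p = 0.0617

0.0617


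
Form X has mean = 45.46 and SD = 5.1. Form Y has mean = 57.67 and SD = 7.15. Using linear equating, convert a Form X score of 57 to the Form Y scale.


slope = SD_Y / SD_X = 7.15 / 5.1 ~ 1.402
intercept = mean_Y - slope * mean_X = 57.67 - (7.15 / 5.1) * 45.46 ~ -6.0631
Y = slope * X + intercept. To avoid rounding drift from the rounded slope/intercept, evaluate the equivalent form Y = mean_Y + SD_Y * (X - mean_X) / SD_X at full precision:
Y = 57.67 + 7.15 * (57 - 45.46) / 5.1
Y = 57.67 + 7.15 * 11.54 / 5.1
Y = 57.67 + 82.511 / 5.1
Y = 57.67 + 16.1786
Y = 73.8486

73.8486


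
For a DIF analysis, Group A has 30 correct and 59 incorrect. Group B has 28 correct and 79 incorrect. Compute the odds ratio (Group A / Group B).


Odds_A = 30/59 = 0.5085
Odds_B = 28/79 = 0.3544
OR = Odds_A / Odds_B = 0.5085 / 0.3544
Exactly, OR = (30 * 79) / (59 * 28) = 2370 / 1652
OR = 1.4346

1.4346


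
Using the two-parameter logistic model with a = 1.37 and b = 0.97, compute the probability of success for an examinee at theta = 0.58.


a*(theta - b) = 1.37 * (0.58 - 0.97) = -0.5343
exp(--0.5343) = 1.7063
P = 1 / (1 + 1.7063)
P = 0.3695

0.3695


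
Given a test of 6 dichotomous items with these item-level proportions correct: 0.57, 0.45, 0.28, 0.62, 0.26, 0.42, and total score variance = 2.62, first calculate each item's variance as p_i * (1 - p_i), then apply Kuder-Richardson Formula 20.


For each item, compute p_i * q_i:
  Item 1: 0.57 * 0.43 = 0.2451
  Item 2: 0.45 * 0.55 = 0.2475
  Item 3: 0.28 * 0.72 = 0.2016
  Item 4: 0.62 * 0.38 = 0.2356
  Item 5: 0.26 * 0.74 = 0.1924
  Item 6: 0.42 * 0.58 = 0.2436
Sum(p_i * q_i) = 0.2451 + 0.2475 + 0.2016 + 0.2356 + 0.1924 + 0.2436 = 1.3658
KR-20 = (k/(k-1)) * (1 - Sum(p_i*q_i) / Var_total)
= (6/5) * (1 - 1.3658/2.62)
= 1.2 * 0.4787
KR-20 = 0.5744

0.5744


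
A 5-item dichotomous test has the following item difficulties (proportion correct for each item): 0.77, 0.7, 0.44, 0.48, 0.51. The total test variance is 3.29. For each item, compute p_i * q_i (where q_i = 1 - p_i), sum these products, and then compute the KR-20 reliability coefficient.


For each item, compute p_i * q_i:
  Item 1: 0.77 * 0.23 = 0.1771
  Item 2: 0.7 * 0.3 = 0.21
  Item 3: 0.44 * 0.56 = 0.2464
  Item 4: 0.48 * 0.52 = 0.2496
  Item 5: 0.51 * 0.49 = 0.2499
Sum(p_i * q_i) = 0.1771 + 0.21 + 0.2464 + 0.2496 + 0.2499 = 1.133
KR-20 = (k/(k-1)) * (1 - Sum(p_i*q_i) / Var_total)
= (5/4) * (1 - 1.133/3.29)
= 1.25 * 0.6556
KR-20 = 0.8195

0.8195


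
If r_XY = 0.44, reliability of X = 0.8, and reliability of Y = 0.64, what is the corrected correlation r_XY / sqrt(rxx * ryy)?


r_corrected = rxy / sqrt(rxx * ryy)
= 0.44 / sqrt(0.8 * 0.64)
= 0.44 / sqrt(0.512)
= 0.44 / 0.715542
r_corrected = 0.6149

0.6149


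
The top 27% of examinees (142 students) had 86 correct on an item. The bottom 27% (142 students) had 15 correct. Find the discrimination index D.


p_upper = 86/142 = 0.6056
p_lower = 15/142 = 0.1056
D = 0.6056 - 0.1056 = 0.5

0.5


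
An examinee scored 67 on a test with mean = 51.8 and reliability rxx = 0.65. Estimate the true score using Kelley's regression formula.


T_est = rxx * X + (1 - rxx) * mean
T_est = 0.65 * 67 + 0.35 * 51.8
T_est = 43.55 + 18.13
T_est = 61.68

61.68


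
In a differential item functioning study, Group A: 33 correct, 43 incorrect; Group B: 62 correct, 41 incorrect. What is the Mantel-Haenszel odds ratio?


Odds_A = 33/43 = 0.7674
Odds_B = 62/41 = 1.5122
OR = Odds_A / Odds_B = 0.7674 / 1.5122
Exactly, OR = (33 * 41) / (43 * 62) = 1353 / 2666
OR = 0.5075

0.5075


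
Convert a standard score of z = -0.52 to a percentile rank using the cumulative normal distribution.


CDF(z) = 0.5 * (1 + erf(z/sqrt(2)))
erf(-0.3677) = -0.3969
CDF = 0.3015
Percentile rank = 0.3015 * 100 = 30.15

30.15


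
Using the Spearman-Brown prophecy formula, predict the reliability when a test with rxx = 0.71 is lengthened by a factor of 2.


r_new = (n * rxx) / (1 + (n-1) * rxx)
r_new = (2 * 0.71) / (1 + 1 * 0.71)
r_new = 1.42 / 1.71
r_new = 0.8304

0.8304


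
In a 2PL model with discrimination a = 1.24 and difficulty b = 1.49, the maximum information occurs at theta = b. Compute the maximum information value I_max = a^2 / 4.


For 2PL, max info at theta = b = 1.49
I_max = a^2 / 4 = 1.24^2 / 4
= 1.5376 / 4
I_max = 0.3844

0.3844


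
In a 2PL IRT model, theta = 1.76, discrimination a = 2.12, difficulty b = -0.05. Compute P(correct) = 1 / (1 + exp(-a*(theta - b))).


a*(theta - b) = 2.12 * (1.76 - -0.05) = 3.8372
exp(-3.8372) = 0.0216
P = 1 / (1 + 0.0216)
P = 0.9789

0.9789


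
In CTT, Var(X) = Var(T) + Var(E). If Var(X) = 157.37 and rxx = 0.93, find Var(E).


var_true = rxx * var_obs = 0.93 * 157.37 = 146.3541
var_error = var_obs - var_true
var_error = 157.37 - 146.3541
var_error = 11.0159

11.0159


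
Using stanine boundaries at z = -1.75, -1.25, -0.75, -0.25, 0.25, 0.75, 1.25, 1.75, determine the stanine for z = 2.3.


Stanine boundaries: [-1.75, -1.25, -0.75, -0.25, 0.25, 0.75, 1.25, 1.75]
z = 2.3
Check each boundary:
  z >= -1.75 -> could be stanine 2
  z >= -1.25 -> could be stanine 3
  z >= -0.75 -> could be stanine 4
  z >= -0.25 -> could be stanine 5
  z >= 0.25 -> could be stanine 6
  z >= 0.75 -> could be stanine 7
  z >= 1.25 -> could be stanine 8
  z >= 1.75 -> could be stanine 9
Highest qualifying boundary gives stanine = 9

9


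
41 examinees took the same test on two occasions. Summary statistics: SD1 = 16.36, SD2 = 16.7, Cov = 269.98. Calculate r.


r = cov(X,Y) / (SD_X * SD_Y)
r = 269.98 / (16.36 * 16.7)
r = 269.98 / 273.212
r = 0.9882

0.9882


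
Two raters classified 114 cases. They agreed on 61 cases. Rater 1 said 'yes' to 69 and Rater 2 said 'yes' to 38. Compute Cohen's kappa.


P_o = 61/114 = 0.535088
P_e = (69*38 + 45*76) / 12996 = 0.464912
kappa = (P_o - P_e) / (1 - P_e)
kappa = (0.535088 - 0.464912) / (1 - 0.464912)
kappa = 0.1311

0.1311


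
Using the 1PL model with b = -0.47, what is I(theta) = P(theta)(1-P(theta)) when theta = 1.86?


P = 1/(1+exp(-(1.86--0.47))) = 0.9113
I = P*(1-P) = 0.9113 * 0.0887
I = 0.0808

0.0808


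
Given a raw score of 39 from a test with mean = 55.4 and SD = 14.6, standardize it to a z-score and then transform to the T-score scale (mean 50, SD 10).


z = (X - mean) / SD = (39 - 55.4) / 14.6
z = -16.4 / 14.6
z = -1.1233
T-score = T = 50 + 10z
Carry z at full precision (z = -16.4 / 14.6) into the conversion:
T-score = 50 + 10 * (-16.4 / 14.6) = 50 + -164 / 14.6
T-score = 50 + -11.2329
T-score = 38.7671

38.7671


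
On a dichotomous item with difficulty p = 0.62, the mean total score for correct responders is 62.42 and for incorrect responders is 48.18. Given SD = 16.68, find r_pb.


q = 1 - p = 0.38
rpb = ((M1 - M0) / SD) * sqrt(p * q)
rpb = ((62.42 - 48.18) / 16.68) * sqrt(0.62 * 0.38)
rpb = 0.4144

0.4144


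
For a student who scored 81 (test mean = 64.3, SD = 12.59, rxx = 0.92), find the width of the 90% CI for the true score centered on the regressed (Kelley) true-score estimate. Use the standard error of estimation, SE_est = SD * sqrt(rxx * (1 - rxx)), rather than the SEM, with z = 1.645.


True score estimate = 0.92*81 + 0.08*64.3 = 79.664
SE_est = SD * sqrt(rxx * (1 - rxx)) = 12.59 * sqrt(0.92 * 0.08) = 12.59 * sqrt(0.0736) = 3.415581
CI = T_est +/- z * SE_est, so width = 2 * z * SE_est = 2 * 1.645 * 3.415581
Width = 11.2373

11.2373


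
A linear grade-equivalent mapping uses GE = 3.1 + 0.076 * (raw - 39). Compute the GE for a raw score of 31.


raw - median = 31 - 39 = -8
slope * diff = 0.076 * -8 = -0.608
GE = 3.1 + -0.608
GE = 2.492

2.492


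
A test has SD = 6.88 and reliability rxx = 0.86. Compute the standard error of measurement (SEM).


SEM = SD * sqrt(1 - rxx)
SEM = 6.88 * sqrt(1 - 0.86)
SEM = 6.88 * sqrt(0.14) = 6.88 * 0.374166
SEM = 2.5743

2.5743


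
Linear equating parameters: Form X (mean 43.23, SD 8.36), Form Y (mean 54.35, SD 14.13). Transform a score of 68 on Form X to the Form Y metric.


slope = SD_Y / SD_X = 14.13 / 8.36 ~ 1.6902
intercept = mean_Y - slope * mean_X = 54.35 - (14.13 / 8.36) * 43.23 ~ -18.717
Y = slope * X + intercept. To avoid rounding drift from the rounded slope/intercept, evaluate the equivalent form Y = mean_Y + SD_Y * (X - mean_X) / SD_X at full precision:
Y = 54.35 + 14.13 * (68 - 43.23) / 8.36
Y = 54.35 + 14.13 * 24.77 / 8.36
Y = 54.35 + 350.0001 / 8.36
Y = 54.35 + 41.866
Y = 96.216

96.216


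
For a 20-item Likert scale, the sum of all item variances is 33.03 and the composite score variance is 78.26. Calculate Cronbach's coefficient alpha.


alpha = (k/(k-1)) * (1 - sum(si^2)/s_total^2)
= (20/19) * (1 - 33.03/78.26)
alpha = 0.6084

0.6084


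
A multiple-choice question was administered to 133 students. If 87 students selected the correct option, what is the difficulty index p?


Item difficulty p = number correct / total examinees
p = 87 / 133
p = 0.6541

0.6541


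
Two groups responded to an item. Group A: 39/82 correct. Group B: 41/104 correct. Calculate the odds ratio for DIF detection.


Odds_A = 39/43 = 0.907
Odds_B = 41/63 = 0.6508
OR = Odds_A / Odds_B = 0.907 / 0.6508
Exactly, OR = (39 * 63) / (43 * 41) = 2457 / 1763
OR = 1.3936

1.3936


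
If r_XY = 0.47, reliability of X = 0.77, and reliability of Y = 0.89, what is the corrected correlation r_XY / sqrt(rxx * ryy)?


r_corrected = rxy / sqrt(rxx * ryy)
= 0.47 / sqrt(0.77 * 0.89)
= 0.47 / sqrt(0.6853)
= 0.47 / 0.827828
r_corrected = 0.5678

0.5678


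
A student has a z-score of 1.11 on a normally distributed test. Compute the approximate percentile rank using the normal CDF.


CDF(z) = 0.5 * (1 + erf(z/sqrt(2)))
erf(0.7849) = 0.733
CDF = 0.8665
Percentile rank = 0.8665 * 100 = 86.65

86.65


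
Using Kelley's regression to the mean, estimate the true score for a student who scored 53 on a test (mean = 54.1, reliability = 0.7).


T_est = rxx * X + (1 - rxx) * mean
T_est = 0.7 * 53 + 0.3 * 54.1
T_est = 37.1 + 16.23
T_est = 53.33

53.33


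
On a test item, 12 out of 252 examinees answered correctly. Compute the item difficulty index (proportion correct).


Item difficulty p = number correct / total examinees
p = 12 / 252
p = 0.0476

0.0476


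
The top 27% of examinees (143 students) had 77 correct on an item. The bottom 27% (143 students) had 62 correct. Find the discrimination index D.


p_upper = 77/143 = 0.5385
p_lower = 62/143 = 0.4336
D = 0.5385 - 0.4336 = 0.1049

0.1049


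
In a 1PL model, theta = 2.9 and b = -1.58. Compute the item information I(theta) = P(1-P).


P = 1/(1+exp(-(2.9--1.58))) = 0.9888
I = P*(1-P) = 0.9888 * 0.0112
I = 0.0111

0.0111


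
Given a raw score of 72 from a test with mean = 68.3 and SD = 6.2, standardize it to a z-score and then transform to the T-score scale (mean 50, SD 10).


z = (X - mean) / SD = (72 - 68.3) / 6.2
z = 3.7 / 6.2
z = 0.5968
T-score = T = 50 + 10z
Carry z at full precision (z = 3.7 / 6.2) into the conversion:
T-score = 50 + 10 * (3.7 / 6.2) = 50 + 37 / 6.2
T-score = 50 + 5.9677
T-score = 55.9677

55.9677


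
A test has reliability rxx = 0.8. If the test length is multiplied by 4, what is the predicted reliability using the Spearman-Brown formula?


r_new = (n * rxx) / (1 + (n-1) * rxx)
r_new = (4 * 0.8) / (1 + 3 * 0.8)
r_new = 3.2 / 3.4
r_new = 0.9412

0.9412


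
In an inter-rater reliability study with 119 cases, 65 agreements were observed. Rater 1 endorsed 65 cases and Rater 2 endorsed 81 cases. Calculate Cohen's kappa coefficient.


P_o = 65/119 = 0.546218
P_e = (65*81 + 54*38) / 14161 = 0.516701
kappa = (P_o - P_e) / (1 - P_e)
kappa = (0.546218 - 0.516701) / (1 - 0.516701)
kappa = 0.0611

0.0611


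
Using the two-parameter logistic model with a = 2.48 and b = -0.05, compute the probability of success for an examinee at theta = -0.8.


a*(theta - b) = 2.48 * (-0.8 - -0.05) = -1.86
exp(--1.86) = 6.4237
P = 1 / (1 + 6.4237)
P = 0.1347

0.1347


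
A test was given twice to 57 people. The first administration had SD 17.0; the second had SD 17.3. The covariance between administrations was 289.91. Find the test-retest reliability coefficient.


r = cov(X,Y) / (SD_X * SD_Y)
r = 289.91 / (17.0 * 17.3)
r = 289.91 / 294.1
r = 0.9858

0.9858


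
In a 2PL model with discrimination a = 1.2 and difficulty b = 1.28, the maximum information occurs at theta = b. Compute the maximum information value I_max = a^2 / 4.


For 2PL, max info at theta = b = 1.28
I_max = a^2 / 4 = 1.2^2 / 4
= 1.44 / 4
I_max = 0.36

0.36


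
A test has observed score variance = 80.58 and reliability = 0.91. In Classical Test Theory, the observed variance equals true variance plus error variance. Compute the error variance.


var_true = rxx * var_obs = 0.91 * 80.58 = 73.3278
var_error = var_obs - var_true
var_error = 80.58 - 73.3278
var_error = 7.2522

7.2522


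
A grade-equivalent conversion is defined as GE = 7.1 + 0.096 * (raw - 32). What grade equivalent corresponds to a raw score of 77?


raw - median = 77 - 32 = 45
slope * diff = 0.096 * 45 = 4.32
GE = 7.1 + 4.32
GE = 11.42

11.42


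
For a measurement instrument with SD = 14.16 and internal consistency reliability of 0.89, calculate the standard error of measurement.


SEM = SD * sqrt(1 - rxx)
SEM = 14.16 * sqrt(1 - 0.89)
SEM = 14.16 * sqrt(0.11) = 14.16 * 0.331662
SEM = 4.6963

4.6963


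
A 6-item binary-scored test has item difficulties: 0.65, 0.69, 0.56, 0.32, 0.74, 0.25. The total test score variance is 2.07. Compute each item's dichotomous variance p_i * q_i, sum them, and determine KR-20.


For each item, compute p_i * q_i:
  Item 1: 0.65 * 0.35 = 0.2275
  Item 2: 0.69 * 0.31 = 0.2139
  Item 3: 0.56 * 0.44 = 0.2464
  Item 4: 0.32 * 0.68 = 0.2176
  Item 5: 0.74 * 0.26 = 0.1924
  Item 6: 0.25 * 0.75 = 0.1875
Sum(p_i * q_i) = 0.2275 + 0.2139 + 0.2464 + 0.2176 + 0.1924 + 0.1875 = 1.2853
KR-20 = (k/(k-1)) * (1 - Sum(p_i*q_i) / Var_total)
= (6/5) * (1 - 1.2853/2.07)
= 1.2 * 0.3791
KR-20 = 0.4549

0.4549


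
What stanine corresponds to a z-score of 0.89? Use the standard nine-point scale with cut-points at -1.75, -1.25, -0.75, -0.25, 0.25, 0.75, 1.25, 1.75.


Stanine boundaries: [-1.75, -1.25, -0.75, -0.25, 0.25, 0.75, 1.25, 1.75]
z = 0.89
Check each boundary:
  z >= -1.75 -> could be stanine 2
  z >= -1.25 -> could be stanine 3
  z >= -0.75 -> could be stanine 4
  z >= -0.25 -> could be stanine 5
  z >= 0.25 -> could be stanine 6
  z >= 0.75 -> could be stanine 7
  z < 1.25
  z < 1.75
Highest qualifying boundary gives stanine = 7

7


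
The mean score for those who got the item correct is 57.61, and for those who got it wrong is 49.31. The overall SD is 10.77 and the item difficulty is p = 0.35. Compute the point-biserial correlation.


q = 1 - p = 0.65
rpb = ((M1 - M0) / SD) * sqrt(p * q)
rpb = ((57.61 - 49.31) / 10.77) * sqrt(0.35 * 0.65)
rpb = 0.3676

0.3676


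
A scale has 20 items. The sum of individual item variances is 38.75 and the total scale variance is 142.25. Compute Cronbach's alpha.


alpha = (k/(k-1)) * (1 - sum(si^2)/s_total^2)
= (20/19) * (1 - 38.75/142.25)
alpha = 0.7659

0.7659


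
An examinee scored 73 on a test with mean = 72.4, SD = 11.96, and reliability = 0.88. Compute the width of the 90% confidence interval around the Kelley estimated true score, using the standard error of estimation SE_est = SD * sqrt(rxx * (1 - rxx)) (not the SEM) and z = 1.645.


True score estimate = 0.88*73 + 0.12*72.4 = 72.928
SE_est = SD * sqrt(rxx * (1 - rxx)) = 11.96 * sqrt(0.88 * 0.12) = 11.96 * sqrt(0.1056) = 3.88654
CI = T_est +/- z * SE_est, so width = 2 * z * SE_est = 2 * 1.645 * 3.88654
Width = 12.7867

12.7867


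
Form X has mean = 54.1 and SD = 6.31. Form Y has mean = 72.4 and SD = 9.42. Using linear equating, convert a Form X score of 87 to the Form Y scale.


slope = SD_Y / SD_X = 9.42 / 6.31 ~ 1.4929
intercept = mean_Y - slope * mean_X = 72.4 - (9.42 / 6.31) * 54.1 ~ -8.3642
Y = slope * X + intercept. To avoid rounding drift from the rounded slope/intercept, evaluate the equivalent form Y = mean_Y + SD_Y * (X - mean_X) / SD_X at full precision:
Y = 72.4 + 9.42 * (87 - 54.1) / 6.31
Y = 72.4 + 9.42 * 32.9 / 6.31
Y = 72.4 + 309.918 / 6.31
Y = 72.4 + 49.1154
Y = 121.5154

121.5154


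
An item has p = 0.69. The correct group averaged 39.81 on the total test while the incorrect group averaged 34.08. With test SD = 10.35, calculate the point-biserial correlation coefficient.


q = 1 - p = 0.31
rpb = ((M1 - M0) / SD) * sqrt(p * q)
rpb = ((39.81 - 34.08) / 10.35) * sqrt(0.69 * 0.31)
rpb = 0.256

0.256


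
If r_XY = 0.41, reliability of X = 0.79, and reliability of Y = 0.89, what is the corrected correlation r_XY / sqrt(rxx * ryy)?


r_corrected = rxy / sqrt(rxx * ryy)
= 0.41 / sqrt(0.79 * 0.89)
= 0.41 / sqrt(0.7031)
= 0.41 / 0.838511
r_corrected = 0.489

0.489


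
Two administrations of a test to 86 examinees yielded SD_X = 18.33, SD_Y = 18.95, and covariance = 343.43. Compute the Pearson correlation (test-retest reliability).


r = cov(X,Y) / (SD_X * SD_Y)
r = 343.43 / (18.33 * 18.95)
r = 343.43 / 347.3535
r = 0.9887

0.9887


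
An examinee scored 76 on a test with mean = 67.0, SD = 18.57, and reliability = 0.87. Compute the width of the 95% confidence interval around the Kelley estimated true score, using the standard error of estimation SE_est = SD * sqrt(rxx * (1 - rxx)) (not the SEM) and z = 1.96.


True score estimate = 0.87*76 + 0.13*67.0 = 74.83
SE_est = SD * sqrt(rxx * (1 - rxx)) = 18.57 * sqrt(0.87 * 0.13) = 18.57 * sqrt(0.1131) = 6.245155
CI = T_est +/- z * SE_est, so width = 2 * z * SE_est = 2 * 1.96 * 6.245155
Width = 24.481

24.481


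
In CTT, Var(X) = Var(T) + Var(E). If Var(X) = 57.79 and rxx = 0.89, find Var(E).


var_true = rxx * var_obs = 0.89 * 57.79 = 51.4331
var_error = var_obs - var_true
var_error = 57.79 - 51.4331
var_error = 6.3569

6.3569


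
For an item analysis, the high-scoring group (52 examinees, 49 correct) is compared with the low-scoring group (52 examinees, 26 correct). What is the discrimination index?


p_upper = 49/52 = 0.9423
p_lower = 26/52 = 0.5
D = 0.9423 - 0.5 = 0.4423

0.4423


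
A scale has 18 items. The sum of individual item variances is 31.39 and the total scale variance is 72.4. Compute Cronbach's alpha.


alpha = (k/(k-1)) * (1 - sum(si^2)/s_total^2)
= (18/17) * (1 - 31.39/72.4)
alpha = 0.5998

0.5998


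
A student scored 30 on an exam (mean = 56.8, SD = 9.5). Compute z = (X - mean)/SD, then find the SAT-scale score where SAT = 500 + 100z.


z = (X - mean) / SD = (30 - 56.8) / 9.5
z = -26.8 / 9.5
z = -2.8211
SAT-scale = SAT = 500 + 100z
Carry z at full precision (z = -26.8 / 9.5) into the conversion:
SAT-scale = 500 + 100 * (-26.8 / 9.5) = 500 + -2680 / 9.5
SAT-scale = 500 + -282.1053
SAT-scale = 217.8947

217.8947


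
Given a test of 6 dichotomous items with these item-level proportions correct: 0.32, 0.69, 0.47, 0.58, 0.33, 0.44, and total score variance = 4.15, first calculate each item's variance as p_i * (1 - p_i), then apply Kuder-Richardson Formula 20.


For each item, compute p_i * q_i:
  Item 1: 0.32 * 0.68 = 0.2176
  Item 2: 0.69 * 0.31 = 0.2139
  Item 3: 0.47 * 0.53 = 0.2491
  Item 4: 0.58 * 0.42 = 0.2436
  Item 5: 0.33 * 0.67 = 0.2211
  Item 6: 0.44 * 0.56 = 0.2464
Sum(p_i * q_i) = 0.2176 + 0.2139 + 0.2491 + 0.2436 + 0.2211 + 0.2464 = 1.3917
KR-20 = (k/(k-1)) * (1 - Sum(p_i*q_i) / Var_total)
= (6/5) * (1 - 1.3917/4.15)
= 1.2 * 0.6647
KR-20 = 0.7976

0.7976


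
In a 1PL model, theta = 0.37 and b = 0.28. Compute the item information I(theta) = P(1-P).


P = 1/(1+exp(-(0.37-0.28))) = 0.5225
I = P*(1-P) = 0.5225 * 0.4775
I = 0.2495

0.2495


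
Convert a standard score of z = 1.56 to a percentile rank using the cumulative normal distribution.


CDF(z) = 0.5 * (1 + erf(z/sqrt(2)))
erf(1.1031) = 0.8812
CDF = 0.9406
Percentile rank = 0.9406 * 100 = 94.06

94.06


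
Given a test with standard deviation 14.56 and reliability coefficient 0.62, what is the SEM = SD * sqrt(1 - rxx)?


SEM = SD * sqrt(1 - rxx)
SEM = 14.56 * sqrt(1 - 0.62)
SEM = 14.56 * sqrt(0.38) = 14.56 * 0.616441
SEM = 8.9754

8.9754


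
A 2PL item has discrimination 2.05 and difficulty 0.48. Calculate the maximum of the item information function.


For 2PL, max info at theta = b = 0.48
I_max = a^2 / 4 = 2.05^2 / 4
= 4.2025 / 4
I_max = 1.0506

1.0506


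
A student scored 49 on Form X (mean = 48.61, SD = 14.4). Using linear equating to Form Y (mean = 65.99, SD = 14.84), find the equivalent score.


slope = SD_Y / SD_X = 14.84 / 14.4 ~ 1.0306
intercept = mean_Y - slope * mean_X = 65.99 - (14.84 / 14.4) * 48.61 ~ 15.8947
Y = slope * X + intercept. To avoid rounding drift from the rounded slope/intercept, evaluate the equivalent form Y = mean_Y + SD_Y * (X - mean_X) / SD_X at full precision:
Y = 65.99 + 14.84 * (49 - 48.61) / 14.4
Y = 65.99 + 14.84 * 0.39 / 14.4
Y = 65.99 + 5.7876 / 14.4
Y = 65.99 + 0.4019
Y = 66.3919

66.3919


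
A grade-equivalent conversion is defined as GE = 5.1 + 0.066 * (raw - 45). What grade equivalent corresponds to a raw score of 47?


raw - median = 47 - 45 = 2
slope * diff = 0.066 * 2 = 0.132
GE = 5.1 + 0.132
GE = 5.232

5.232


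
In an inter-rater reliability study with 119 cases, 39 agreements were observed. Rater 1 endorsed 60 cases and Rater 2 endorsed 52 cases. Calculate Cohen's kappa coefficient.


P_o = 39/119 = 0.327731
P_e = (60*52 + 59*67) / 14161 = 0.49947
kappa = (P_o - P_e) / (1 - P_e)
kappa = (0.327731 - 0.49947) / (1 - 0.49947)
kappa = -0.3431

-0.3431


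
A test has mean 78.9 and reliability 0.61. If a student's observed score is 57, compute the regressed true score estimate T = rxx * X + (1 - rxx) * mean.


T_est = rxx * X + (1 - rxx) * mean
T_est = 0.61 * 57 + 0.39 * 78.9
T_est = 34.77 + 30.771
T_est = 65.541

65.541


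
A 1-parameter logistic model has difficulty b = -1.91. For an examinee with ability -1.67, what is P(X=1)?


theta - b = -1.67 - -1.91 = 0.24
exp(-(theta - b)) = exp(-0.24) = 0.7866
P = 1 / (1 + 0.7866)
P = 0.5597

0.5597


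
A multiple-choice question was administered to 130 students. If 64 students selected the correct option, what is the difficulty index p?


Item difficulty p = number correct / total examinees
p = 64 / 130
p = 0.4923

0.4923


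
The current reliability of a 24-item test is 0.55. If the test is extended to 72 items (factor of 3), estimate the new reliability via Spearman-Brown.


r_new = (n * rxx) / (1 + (n-1) * rxx)
r_new = (3 * 0.55) / (1 + 2 * 0.55)
r_new = 1.65 / 2.1
r_new = 0.7857

0.7857


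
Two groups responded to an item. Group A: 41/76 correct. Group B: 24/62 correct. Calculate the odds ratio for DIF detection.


Odds_A = 41/35 = 1.1714
Odds_B = 24/38 = 0.6316
OR = Odds_A / Odds_B = 1.1714 / 0.6316
Exactly, OR = (41 * 38) / (35 * 24) = 1558 / 840
OR = 1.8548

1.8548


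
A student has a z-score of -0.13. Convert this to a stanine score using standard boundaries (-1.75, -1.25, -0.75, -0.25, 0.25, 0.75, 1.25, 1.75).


Stanine boundaries: [-1.75, -1.25, -0.75, -0.25, 0.25, 0.75, 1.25, 1.75]
z = -0.13
Check each boundary:
  z >= -1.75 -> could be stanine 2
  z >= -1.25 -> could be stanine 3
  z >= -0.75 -> could be stanine 4
  z >= -0.25 -> could be stanine 5
  z < 0.25
  z < 0.75
  z < 1.25
  z < 1.75
Highest qualifying boundary gives stanine = 5

5


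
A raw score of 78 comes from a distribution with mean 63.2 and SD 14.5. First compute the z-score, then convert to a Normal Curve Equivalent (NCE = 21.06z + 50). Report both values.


z = (X - mean) / SD = (78 - 63.2) / 14.5
z = 14.8 / 14.5
z = 1.0207
NCE = NCE = 21.06z + 50
Carry z at full precision (z = 14.8 / 14.5) into the conversion:
NCE = 21.06 * (14.8 / 14.5) + 50 = 311.688 / 14.5 + 50
NCE = 21.4957 + 50
NCE = 71.4957

71.4957


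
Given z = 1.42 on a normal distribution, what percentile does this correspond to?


CDF(z) = 0.5 * (1 + erf(z/sqrt(2)))
erf(1.0041) = 0.8444
CDF = 0.9222
Percentile rank = 0.9222 * 100 = 92.22

92.22


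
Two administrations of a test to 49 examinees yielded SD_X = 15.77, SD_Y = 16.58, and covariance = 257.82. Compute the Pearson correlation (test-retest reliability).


r = cov(X,Y) / (SD_X * SD_Y)
r = 257.82 / (15.77 * 16.58)
r = 257.82 / 261.4666
r = 0.9861

0.9861


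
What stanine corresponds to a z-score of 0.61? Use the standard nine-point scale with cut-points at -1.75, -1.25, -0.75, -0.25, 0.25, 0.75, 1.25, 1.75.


Stanine boundaries: [-1.75, -1.25, -0.75, -0.25, 0.25, 0.75, 1.25, 1.75]
z = 0.61
Check each boundary:
  z >= -1.75 -> could be stanine 2
  z >= -1.25 -> could be stanine 3
  z >= -0.75 -> could be stanine 4
  z >= -0.25 -> could be stanine 5
  z >= 0.25 -> could be stanine 6
  z < 0.75
  z < 1.25
  z < 1.75
Highest qualifying boundary gives stanine = 6

6


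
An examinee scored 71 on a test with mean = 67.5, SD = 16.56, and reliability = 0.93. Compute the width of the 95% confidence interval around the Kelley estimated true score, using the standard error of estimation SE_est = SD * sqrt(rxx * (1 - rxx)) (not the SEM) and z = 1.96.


True score estimate = 0.93*71 + 0.07*67.5 = 70.755
SE_est = SD * sqrt(rxx * (1 - rxx)) = 16.56 * sqrt(0.93 * 0.07) = 16.56 * sqrt(0.0651) = 4.225235
CI = T_est +/- z * SE_est, so width = 2 * z * SE_est = 2 * 1.96 * 4.225235
Width = 16.5629

16.5629


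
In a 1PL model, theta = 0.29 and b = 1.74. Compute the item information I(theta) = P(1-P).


P = 1/(1+exp(-(0.29-1.74))) = 0.19
I = P*(1-P) = 0.19 * 0.81
I = 0.1539

0.1539


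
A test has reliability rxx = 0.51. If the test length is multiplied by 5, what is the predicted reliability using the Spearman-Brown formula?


r_new = (n * rxx) / (1 + (n-1) * rxx)
r_new = (5 * 0.51) / (1 + 4 * 0.51)
r_new = 2.55 / 3.04
r_new = 0.8388

0.8388


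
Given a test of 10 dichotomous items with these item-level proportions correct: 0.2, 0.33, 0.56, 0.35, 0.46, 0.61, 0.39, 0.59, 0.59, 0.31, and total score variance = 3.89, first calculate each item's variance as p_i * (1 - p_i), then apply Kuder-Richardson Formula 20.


For each item, compute p_i * q_i:
  Item 1: 0.2 * 0.8 = 0.16
  Item 2: 0.33 * 0.67 = 0.2211
  Item 3: 0.56 * 0.44 = 0.2464
  Item 4: 0.35 * 0.65 = 0.2275
  Item 5: 0.46 * 0.54 = 0.2484
  Item 6: 0.61 * 0.39 = 0.2379
  Item 7: 0.39 * 0.61 = 0.2379
  Item 8: 0.59 * 0.41 = 0.2419
  Item 9: 0.59 * 0.41 = 0.2419
  Item 10: 0.31 * 0.69 = 0.2139
Sum(p_i * q_i) = 0.16 + 0.2211 + 0.2464 + 0.2275 + 0.2484 + 0.2379 + 0.2379 + 0.2419 + 0.2419 + 0.2139 = 2.2769
KR-20 = (k/(k-1)) * (1 - Sum(p_i*q_i) / Var_total)
= (10/9) * (1 - 2.2769/3.89)
= 1.1111 * 0.4147
KR-20 = 0.4608

0.4608


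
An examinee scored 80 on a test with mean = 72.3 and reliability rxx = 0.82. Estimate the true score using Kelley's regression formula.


T_est = rxx * X + (1 - rxx) * mean
T_est = 0.82 * 80 + 0.18 * 72.3
T_est = 65.6 + 13.014
T_est = 78.614

78.614


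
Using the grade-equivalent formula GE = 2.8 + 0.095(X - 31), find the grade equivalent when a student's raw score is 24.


raw - median = 24 - 31 = -7
slope * diff = 0.095 * -7 = -0.665
GE = 2.8 + -0.665
GE = 2.135

2.135


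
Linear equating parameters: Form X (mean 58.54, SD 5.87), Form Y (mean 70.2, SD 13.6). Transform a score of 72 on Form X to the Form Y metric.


slope = SD_Y / SD_X = 13.6 / 5.87 ~ 2.3169
intercept = mean_Y - slope * mean_X = 70.2 - (13.6 / 5.87) * 58.54 ~ -65.4293
Y = slope * X + intercept. To avoid rounding drift from the rounded slope/intercept, evaluate the equivalent form Y = mean_Y + SD_Y * (X - mean_X) / SD_X at full precision:
Y = 70.2 + 13.6 * (72 - 58.54) / 5.87
Y = 70.2 + 13.6 * 13.46 / 5.87
Y = 70.2 + 183.056 / 5.87
Y = 70.2 + 31.185
Y = 101.385

101.385


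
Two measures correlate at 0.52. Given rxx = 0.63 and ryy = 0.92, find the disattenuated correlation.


r_corrected = rxy / sqrt(rxx * ryy)
= 0.52 / sqrt(0.63 * 0.92)
= 0.52 / sqrt(0.5796)
= 0.52 / 0.761315
r_corrected = 0.683

0.683


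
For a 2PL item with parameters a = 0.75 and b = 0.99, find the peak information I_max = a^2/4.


For 2PL, max info at theta = b = 0.99
I_max = a^2 / 4 = 0.75^2 / 4
= 0.5625 / 4
I_max = 0.1406

0.1406


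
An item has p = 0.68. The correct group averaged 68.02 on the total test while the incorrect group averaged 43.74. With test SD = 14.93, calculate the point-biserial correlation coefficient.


q = 1 - p = 0.32
rpb = ((M1 - M0) / SD) * sqrt(p * q)
rpb = ((68.02 - 43.74) / 14.93) * sqrt(0.68 * 0.32)
rpb = 0.7586

0.7586


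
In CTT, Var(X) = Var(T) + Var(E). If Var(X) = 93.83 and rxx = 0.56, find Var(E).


var_true = rxx * var_obs = 0.56 * 93.83 = 52.5448
var_error = var_obs - var_true
var_error = 93.83 - 52.5448
var_error = 41.2852

41.2852


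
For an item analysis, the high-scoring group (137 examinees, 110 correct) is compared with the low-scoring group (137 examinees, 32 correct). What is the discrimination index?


p_upper = 110/137 = 0.8029
p_lower = 32/137 = 0.2336
D = 0.8029 - 0.2336 = 0.5693

0.5693


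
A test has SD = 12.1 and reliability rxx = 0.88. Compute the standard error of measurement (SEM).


SEM = SD * sqrt(1 - rxx)
SEM = 12.1 * sqrt(1 - 0.88)
SEM = 12.1 * sqrt(0.12) = 12.1 * 0.34641
SEM = 4.1916

4.1916


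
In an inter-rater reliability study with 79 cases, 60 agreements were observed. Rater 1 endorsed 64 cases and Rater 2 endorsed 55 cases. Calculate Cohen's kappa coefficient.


P_o = 60/79 = 0.759494
P_e = (64*55 + 15*24) / 6241 = 0.621695
kappa = (P_o - P_e) / (1 - P_e)
kappa = (0.759494 - 0.621695) / (1 - 0.621695)
kappa = 0.3643

0.3643


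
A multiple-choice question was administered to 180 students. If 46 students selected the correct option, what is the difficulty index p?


Item difficulty p = number correct / total examinees
p = 46 / 180
p = 0.2556

0.2556


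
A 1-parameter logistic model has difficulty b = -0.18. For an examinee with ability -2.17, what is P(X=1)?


theta - b = -2.17 - -0.18 = -1.99
exp(-(theta - b)) = exp(1.99) = 7.3155
P = 1 / (1 + 7.3155)
P = 0.1203

0.1203


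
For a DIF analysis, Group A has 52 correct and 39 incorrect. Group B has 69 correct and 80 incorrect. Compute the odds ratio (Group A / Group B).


Odds_A = 52/39 = 1.3333
Odds_B = 69/80 = 0.8625
OR = Odds_A / Odds_B = 1.3333 / 0.8625
Exactly, OR = (52 * 80) / (39 * 69) = 4160 / 2691
OR = 1.5459

1.5459


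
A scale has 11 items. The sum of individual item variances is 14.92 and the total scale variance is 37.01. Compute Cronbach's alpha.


alpha = (k/(k-1)) * (1 - sum(si^2)/s_total^2)
= (11/10) * (1 - 14.92/37.01)
alpha = 0.6566

0.6566


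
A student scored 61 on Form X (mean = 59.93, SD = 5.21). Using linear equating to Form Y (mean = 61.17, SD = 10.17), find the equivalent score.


slope = SD_Y / SD_X = 10.17 / 5.21 ~ 1.952
intercept = mean_Y - slope * mean_X = 61.17 - (10.17 / 5.21) * 59.93 ~ -55.8143
Y = slope * X + intercept. To avoid rounding drift from the rounded slope/intercept, evaluate the equivalent form Y = mean_Y + SD_Y * (X - mean_X) / SD_X at full precision:
Y = 61.17 + 10.17 * (61 - 59.93) / 5.21
Y = 61.17 + 10.17 * 1.07 / 5.21
Y = 61.17 + 10.8819 / 5.21
Y = 61.17 + 2.0887
Y = 63.2587

63.2587


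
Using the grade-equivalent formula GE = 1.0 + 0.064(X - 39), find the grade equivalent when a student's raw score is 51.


raw - median = 51 - 39 = 12
slope * diff = 0.064 * 12 = 0.768
GE = 1.0 + 0.768
GE = 1.768

1.768


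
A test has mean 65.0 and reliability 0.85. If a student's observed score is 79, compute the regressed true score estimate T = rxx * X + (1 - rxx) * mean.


T_est = rxx * X + (1 - rxx) * mean
T_est = 0.85 * 79 + 0.15 * 65.0
T_est = 67.15 + 9.75
T_est = 76.9

76.9


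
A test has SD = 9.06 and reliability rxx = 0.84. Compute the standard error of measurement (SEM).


SEM = SD * sqrt(1 - rxx)
SEM = 9.06 * sqrt(1 - 0.84)
SEM = 9.06 * sqrt(0.16) = 9.06 * 0.4
SEM = 3.624

3.624


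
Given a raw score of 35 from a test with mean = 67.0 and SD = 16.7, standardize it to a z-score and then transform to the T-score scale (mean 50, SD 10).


z = (X - mean) / SD = (35 - 67.0) / 16.7
z = -32.0 / 16.7
z = -1.9162
T-score = T = 50 + 10z
Carry z at full precision (z = -32.0 / 16.7) into the conversion:
T-score = 50 + 10 * (-32.0 / 16.7) = 50 + -320 / 16.7
T-score = 50 + -19.1617
T-score = 30.8383

30.8383


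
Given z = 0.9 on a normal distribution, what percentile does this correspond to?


CDF(z) = 0.5 * (1 + erf(z/sqrt(2)))
erf(0.6364) = 0.6319
CDF = 0.8159
Percentile rank = 0.8159 * 100 = 81.59

81.59


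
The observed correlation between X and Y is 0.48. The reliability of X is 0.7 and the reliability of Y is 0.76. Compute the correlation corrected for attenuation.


r_corrected = rxy / sqrt(rxx * ryy)
= 0.48 / sqrt(0.7 * 0.76)
= 0.48 / sqrt(0.532)
= 0.48 / 0.729383
r_corrected = 0.6581

0.6581


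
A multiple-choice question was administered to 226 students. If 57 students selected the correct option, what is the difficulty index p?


Item difficulty p = number correct / total examinees
p = 57 / 226
p = 0.2522

0.2522


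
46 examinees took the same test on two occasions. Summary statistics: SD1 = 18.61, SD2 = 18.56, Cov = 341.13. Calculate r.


r = cov(X,Y) / (SD_X * SD_Y)
r = 341.13 / (18.61 * 18.56)
r = 341.13 / 345.4016
r = 0.9876

0.9876


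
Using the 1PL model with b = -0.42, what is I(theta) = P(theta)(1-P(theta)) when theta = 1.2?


P = 1/(1+exp(-(1.2--0.42))) = 0.8348
I = P*(1-P) = 0.8348 * 0.1652
I = 0.1379

0.1379
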